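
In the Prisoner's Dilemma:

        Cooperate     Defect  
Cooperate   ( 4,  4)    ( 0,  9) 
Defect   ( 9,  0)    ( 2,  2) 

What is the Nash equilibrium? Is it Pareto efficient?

(Defect, Defect) is NE; not Pareto efficient

Work:
Defect dominates Cooperate for both players:
If P2 cooperates: Defect (9) > Cooperate (4)
If P2 defects: Defect (2) > Cooperate (0)
NE: (Defect, Defect) with payoff (2, 2)
But (Cooperate, Cooperate) = (4, 4) Pareto dominates (2, 2)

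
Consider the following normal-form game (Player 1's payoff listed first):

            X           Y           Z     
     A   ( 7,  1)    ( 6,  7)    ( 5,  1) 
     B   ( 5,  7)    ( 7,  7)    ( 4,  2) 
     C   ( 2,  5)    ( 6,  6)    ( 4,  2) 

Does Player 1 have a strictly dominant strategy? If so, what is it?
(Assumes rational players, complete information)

No strictly dominant strategy exists for Player 1

Work:
A strategy strictly dominates another if it gives a strictly higher payoff against every opponent action. Compare each pair of P1's strategies column-by-column:
  A vs B: [7 vs 5, 6 vs 7, 5 vs 4] → A does not strictly dominate B (column Y: 6 ≤ 7)
  A vs C: [7 vs 2, 6 vs 6, 5 vs 4] → A does not strictly dominate C (column Y: 6 ≤ 6)
  B vs A: [5 vs 7, 7 vs 6, 4 vs 5] → B does not strictly dominate A (column X: 5 ≤ 7)
  B vs C: [5 vs 2, 7 vs 6, 4 vs 4] → B does not strictly dominate C (column Z: 4 ≤ 4)
  C vs A: [2 vs 7, 6 vs 6, 4 vs 5] → C does not strictly dominate A (column X: 2 ≤ 7)
  C vs B: [2 vs 5, 6 vs 7, 4 vs 4] → C does not strictly dominate B (column X: 2 ≤ 5)
No single strategy strictly dominates all others → no strictly dominant strategy.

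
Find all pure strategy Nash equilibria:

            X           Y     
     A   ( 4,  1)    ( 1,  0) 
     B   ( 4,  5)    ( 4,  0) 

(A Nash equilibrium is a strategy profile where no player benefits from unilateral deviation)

Nash equilibrium: (A, X), (B, X)

Work:
Best responses:
  P1 vs X: payoffs [4, 4] → best response A/B (payoff 4)
  P1 vs Y: payoffs [1, 4] → best response B (payoff 4)
  P2 vs A: payoffs [1, 0] → best response X (payoff 1)
  P2 vs B: payoffs [5, 0] → best response X (payoff 5)
Mutual best responses: (A,X), (B,X) → Nash equilibria.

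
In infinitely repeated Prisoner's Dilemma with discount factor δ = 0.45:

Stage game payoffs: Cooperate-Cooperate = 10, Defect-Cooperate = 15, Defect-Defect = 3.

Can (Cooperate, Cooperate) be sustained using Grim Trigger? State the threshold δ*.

δ* = 0.4167; since δ = 0.45 ≥ 0.4167, cooperation can be sustained

Work:
For Grim Trigger:
Cooperate forever: 10/(1-δ)
Defect then punished: 15 + 3·δ/(1-δ)
Need: 10/(1-δ) ≥ 15 + 3·δ/(1-δ)
Solving: δ ≥ (T-R)/(T-P) = (15-10)/(15-3) = 0.4167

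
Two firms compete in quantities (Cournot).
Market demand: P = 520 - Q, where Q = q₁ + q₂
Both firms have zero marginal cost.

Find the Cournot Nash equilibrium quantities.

q₁* = q₂* = 173.33; P* = 173.33

Work:
Profit: π_i = P·q_i = (a - q_i - q_j)·q_i
FOC: ∂π_i/∂q_i = a - 2q_i - q_j = 0
Reaction function: q_i = (520 - q_j)/2
Symmetry: q* = 520/3 = 173.33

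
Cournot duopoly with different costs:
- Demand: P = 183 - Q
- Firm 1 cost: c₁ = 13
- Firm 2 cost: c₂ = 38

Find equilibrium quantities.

q₁* = 65.0, q₂* = 40.0

Work:
Reaction: q₁ = (183 - 13 - q₂)/2
Reaction: q₂ = (183 - 38 - q₁)/2
Solve simultaneously:
q₁* = (183 - 2×13 + 38)/3 = 65.0
q₂* = (183 - 2×38 + 13)/3 = 40.0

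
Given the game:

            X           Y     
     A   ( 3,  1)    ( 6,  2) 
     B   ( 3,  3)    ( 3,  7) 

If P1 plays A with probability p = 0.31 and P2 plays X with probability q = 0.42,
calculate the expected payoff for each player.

E[P1] = 3.5394, E[P2] = 4.1606

Work:
E[P1] = p·q·π₁(A,X) + p·(1-q)·π₁(A,Y) + (1-p)·q·π₁(B,X) + (1-p)·(1-q)·π₁(B,Y)
= 0.31·0.42·3 + 0.31·0.58·6 + 0.69·0.42·3 + 0.69·0.58·3
= 3.5394

E[P2] = 4.1606 (similar calculation)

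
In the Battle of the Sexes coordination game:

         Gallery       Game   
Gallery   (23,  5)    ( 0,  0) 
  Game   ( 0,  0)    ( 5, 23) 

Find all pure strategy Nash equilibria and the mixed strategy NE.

Pure NE: (Gallery, Gallery) and (Game, Game); Mixed NE: p = 0.8214, q = 0.1786

Work:
Check pure NE:
(Gallery, Gallery): (23, 5) - no unilateral deviation beneficial
(Game, Game): (5, 23) - no unilateral deviation beneficial
Mixed NE: P1 plays Gallery with p = 0.8214, P2 plays Gallery with q = 0.1786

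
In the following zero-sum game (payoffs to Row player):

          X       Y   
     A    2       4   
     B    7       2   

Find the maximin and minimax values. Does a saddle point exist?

Maximin = 2, Minimax = 4, Saddle: False

Work:
Row minimums: [2, 2] → maximin = 2
Column maximums: [7, 4] → minimax = 4
No saddle point (maximin ≠ minimax). Mixed strategy needed.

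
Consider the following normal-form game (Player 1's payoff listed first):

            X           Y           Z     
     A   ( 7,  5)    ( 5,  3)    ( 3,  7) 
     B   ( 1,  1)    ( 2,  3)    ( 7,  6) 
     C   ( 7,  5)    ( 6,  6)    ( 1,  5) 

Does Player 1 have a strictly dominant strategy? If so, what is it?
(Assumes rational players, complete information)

No strictly dominant strategy exists for Player 1

Work:
A strategy strictly dominates another if it gives a strictly higher payoff against every opponent action. Compare each pair of P1's strategies column-by-column:
  A vs B: [7 vs 1, 5 vs 2, 3 vs 7] → A does not strictly dominate B (column Z: 3 ≤ 7)
  A vs C: [7 vs 7, 5 vs 6, 3 vs 1] → A does not strictly dominate C (column X: 7 ≤ 7)
  B vs A: [1 vs 7, 2 vs 5, 7 vs 3] → B does not strictly dominate A (column X: 1 ≤ 7)
  B vs C: [1 vs 7, 2 vs 6, 7 vs 1] → B does not strictly dominate C (column X: 1 ≤ 7)
  C vs A: [7 vs 7, 6 vs 5, 1 vs 3] → C does not strictly dominate A (column X: 7 ≤ 7)
  C vs B: [7 vs 1, 6 vs 2, 1 vs 7] → C does not strictly dominate B (column Z: 1 ≤ 7)
No single strategy strictly dominates all others → no strictly dominant strategy.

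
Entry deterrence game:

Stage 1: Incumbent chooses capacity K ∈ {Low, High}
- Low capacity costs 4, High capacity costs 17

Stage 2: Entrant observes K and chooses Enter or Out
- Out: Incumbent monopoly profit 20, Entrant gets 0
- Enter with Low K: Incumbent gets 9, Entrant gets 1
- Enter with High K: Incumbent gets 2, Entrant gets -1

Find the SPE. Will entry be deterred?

SPE: (Low, Enter|Low, Out|High); Entry not deterred. Incumbent net profit = 5, Entrant gets 1

Work:
After Low K: Entrant enters (1 > 0)
After High K: Entrant stays out (-1 < 0)
Incumbent: Low → 9−4=5, High → 20−17=3
Incumbent chooses Low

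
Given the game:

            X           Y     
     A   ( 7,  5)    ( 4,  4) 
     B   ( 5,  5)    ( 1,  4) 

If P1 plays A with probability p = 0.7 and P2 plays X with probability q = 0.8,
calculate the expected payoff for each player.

E[P1] = 5.74, E[P2] = 4.8

Work:
E[P1] = p·q·π₁(A,X) + p·(1-q)·π₁(A,Y) + (1-p)·q·π₁(B,X) + (1-p)·(1-q)·π₁(B,Y)
= 0.7·0.8·7 + 0.7·0.2·4 + 0.3·0.8·5 + 0.3·0.2·1
= 5.74

E[P2] = 4.8 (similar calculation)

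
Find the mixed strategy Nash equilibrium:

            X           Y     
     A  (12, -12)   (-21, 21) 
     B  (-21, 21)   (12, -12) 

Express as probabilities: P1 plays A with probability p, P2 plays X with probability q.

p = 0.5, q = 0.5

Work:
Find probabilities that make opponent indifferent:
P2 chooses q to make P1 indifferent between A and B
P1 chooses p to make P2 indifferent between X and Y
Mixed NE: P1 plays (A: 0.5, B: 0.5), P2 plays (X: 0.5, Y: 0.5)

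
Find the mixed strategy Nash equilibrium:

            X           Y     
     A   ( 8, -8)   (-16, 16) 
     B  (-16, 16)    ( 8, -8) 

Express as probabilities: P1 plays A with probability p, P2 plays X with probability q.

p = 0.5, q = 0.5

Work:
Find probabilities that make opponent indifferent:
P2 chooses q to make P1 indifferent between A and B
P1 chooses p to make P2 indifferent between X and Y
Mixed NE: P1 plays (A: 0.5, B: 0.5), P2 plays (X: 0.5, Y: 0.5)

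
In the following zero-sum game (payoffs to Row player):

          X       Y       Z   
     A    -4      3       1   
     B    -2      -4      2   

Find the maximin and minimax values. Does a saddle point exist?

Maximin = -4, Minimax = -2, Saddle: False

Work:
Row minimums: [-4, -4] → maximin = -4
Column maximums: [-2, 3, 2] → minimax = -2
No saddle point (maximin ≠ minimax). Mixed strategy needed.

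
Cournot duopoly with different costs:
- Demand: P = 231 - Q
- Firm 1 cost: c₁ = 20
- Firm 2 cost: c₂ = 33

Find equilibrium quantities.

q₁* = 74.67, q₂* = 61.67

Work:
Reaction: q₁ = (231 - 20 - q₂)/2
Reaction: q₂ = (231 - 33 - q₁)/2
Solve simultaneously:
q₁* = (231 - 2×20 + 33)/3 = 74.67
q₂* = (231 - 2×33 + 20)/3 = 61.67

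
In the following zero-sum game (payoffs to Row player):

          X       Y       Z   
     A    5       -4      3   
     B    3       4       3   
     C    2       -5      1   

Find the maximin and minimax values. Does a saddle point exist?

Maximin = 3, Minimax = 3, Saddle: True

Work:
Row minimums: [-4, 3, -5] → maximin = 3
Column maximums: [5, 4, 3] → minimax = 3
Saddle point exists! Game value = 3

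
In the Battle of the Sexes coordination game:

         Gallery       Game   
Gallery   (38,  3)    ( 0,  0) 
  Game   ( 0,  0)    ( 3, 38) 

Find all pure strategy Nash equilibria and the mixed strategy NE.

Pure NE: (Gallery, Gallery) and (Game, Game); Mixed NE: p = 0.9268, q = 0.0732

Work:
Check pure NE:
(Gallery, Gallery): (38, 3) - no unilateral deviation beneficial
(Game, Game): (3, 38) - no unilateral deviation beneficial
Mixed NE: P1 plays Gallery with p = 0.9268, P2 plays Gallery with q = 0.0732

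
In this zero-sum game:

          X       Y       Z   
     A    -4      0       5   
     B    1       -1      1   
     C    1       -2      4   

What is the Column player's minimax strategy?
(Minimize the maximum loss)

Column should play Y, value = 0

Work:
Column player minimizes Row's maximum payoff:
Column X: max payoff to Row = 1
Column Y: max payoff to Row = 0
Column Z: max payoff to Row = 5
Minimum is 0, achieved by column Y.
Minimax strategy: Y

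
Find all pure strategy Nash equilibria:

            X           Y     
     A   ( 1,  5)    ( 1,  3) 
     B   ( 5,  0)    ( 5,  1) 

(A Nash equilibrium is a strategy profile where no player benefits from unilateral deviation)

Nash equilibrium: (B, Y)

Work:
Best responses:
  P1 vs X: payoffs [1, 5] → best response B (payoff 5)
  P1 vs Y: payoffs [1, 5] → best response B (payoff 5)
  P2 vs A: payoffs [5, 3] → best response X (payoff 5)
  P2 vs B: payoffs [0, 1] → best response Y (payoff 1)
Mutual best responses: (B,Y) → Nash equilibria.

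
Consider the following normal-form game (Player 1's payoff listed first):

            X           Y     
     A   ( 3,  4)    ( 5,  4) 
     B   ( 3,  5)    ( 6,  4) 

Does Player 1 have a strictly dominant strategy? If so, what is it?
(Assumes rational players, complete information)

No strictly dominant strategy exists for Player 1

Work:
A strategy strictly dominates another if it gives a strictly higher payoff against every opponent action. Compare each pair of P1's strategies column-by-column:
  A vs B: [3 vs 3, 5 vs 6] → A does not strictly dominate B (column X: 3 ≤ 3)
  B vs A: [3 vs 3, 6 vs 5] → B does not strictly dominate A (column X: 3 ≤ 3)
No single strategy strictly dominates all others → no strictly dominant strategy.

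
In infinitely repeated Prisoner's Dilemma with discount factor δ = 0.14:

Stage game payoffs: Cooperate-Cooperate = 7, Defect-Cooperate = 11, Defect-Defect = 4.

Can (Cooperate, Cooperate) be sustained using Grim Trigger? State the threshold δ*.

δ* = 0.5714; since δ = 0.14 < 0.5714, cooperation cannot be sustained

Work:
For Grim Trigger:
Cooperate forever: 7/(1-δ)
Defect then punished: 11 + 4·δ/(1-δ)
Need: 7/(1-δ) ≥ 11 + 4·δ/(1-δ)
Solving: δ ≥ (T-R)/(T-P) = (11-7)/(11-4) = 0.5714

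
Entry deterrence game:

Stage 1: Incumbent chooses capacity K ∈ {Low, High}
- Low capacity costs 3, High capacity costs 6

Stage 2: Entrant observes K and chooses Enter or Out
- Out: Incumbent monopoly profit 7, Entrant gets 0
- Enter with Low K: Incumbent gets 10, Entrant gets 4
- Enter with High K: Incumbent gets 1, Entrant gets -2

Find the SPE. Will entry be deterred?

SPE: (Low, Enter|Low, Out|High); Entry not deterred. Incumbent net profit = 7, Entrant gets 4

Work:
After Low K: Entrant enters (4 > 0)
After High K: Entrant stays out (-2 < 0)
Incumbent: Low → 10−3=7, High → 7−6=1
Incumbent chooses Low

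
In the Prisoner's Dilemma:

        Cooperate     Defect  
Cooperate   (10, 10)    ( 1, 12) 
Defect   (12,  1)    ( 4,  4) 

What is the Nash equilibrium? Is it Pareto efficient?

(Defect, Defect) is NE; not Pareto efficient

Work:
Defect dominates Cooperate for both players:
If P2 cooperates: Defect (12) > Cooperate (10)
If P2 defects: Defect (4) > Cooperate (1)
NE: (Defect, Defect) with payoff (4, 4)
But (Cooperate, Cooperate) = (10, 10) Pareto dominates (4, 4)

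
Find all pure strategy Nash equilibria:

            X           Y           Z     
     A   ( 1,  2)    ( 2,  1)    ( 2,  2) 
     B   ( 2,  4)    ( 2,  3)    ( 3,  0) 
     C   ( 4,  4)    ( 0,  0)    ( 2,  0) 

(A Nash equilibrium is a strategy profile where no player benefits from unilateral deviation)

Nash equilibrium: (C, X)

Work:
Best responses:
  P1 vs X: payoffs [1, 2, 4] → best response C (payoff 4)
  P1 vs Y: payoffs [2, 2, 0] → best response A/B (payoff 2)
  P1 vs Z: payoffs [2, 3, 2] → best response B (payoff 3)
  P2 vs A: payoffs [2, 1, 2] → best response X/Z (payoff 2)
  P2 vs B: payoffs [4, 3, 0] → best response X (payoff 4)
  P2 vs C: payoffs [4, 0, 0] → best response X (payoff 4)
Mutual best responses: (C,X) → Nash equilibria.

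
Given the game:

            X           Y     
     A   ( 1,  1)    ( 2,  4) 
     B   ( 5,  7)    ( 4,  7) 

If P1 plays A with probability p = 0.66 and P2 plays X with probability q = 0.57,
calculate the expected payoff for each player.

E[P1] = 2.4976, E[P2] = 3.8914

Work:
E[P1] = p·q·π₁(A,X) + p·(1-q)·π₁(A,Y) + (1-p)·q·π₁(B,X) + (1-p)·(1-q)·π₁(B,Y)
= 0.66·0.57·1 + 0.66·0.43·2 + 0.34·0.57·5 + 0.34·0.43·4
= 2.4976

E[P2] = 3.8914 (similar calculation)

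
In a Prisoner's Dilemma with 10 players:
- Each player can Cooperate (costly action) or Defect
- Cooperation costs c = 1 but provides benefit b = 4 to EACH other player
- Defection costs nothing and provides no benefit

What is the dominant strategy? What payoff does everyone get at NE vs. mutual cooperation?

Dominant: Defect; NE payoff = 0; Coop payoff = 35

Work:
Defect dominates (saves cost c = 1, benefit to others is external)
NE: All defect → everyone gets 0
If all cooperate: each receives (9)×4 - 1 = 35
Social dilemma: 35 > 0 but NE gives 0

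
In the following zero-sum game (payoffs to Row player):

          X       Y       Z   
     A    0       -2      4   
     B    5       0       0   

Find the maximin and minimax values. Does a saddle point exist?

Maximin = 0, Minimax = 0, Saddle: True

Work:
Row minimums: [-2, 0] → maximin = 0
Column maximums: [5, 0, 4] → minimax = 0
Saddle point exists! Game value = 0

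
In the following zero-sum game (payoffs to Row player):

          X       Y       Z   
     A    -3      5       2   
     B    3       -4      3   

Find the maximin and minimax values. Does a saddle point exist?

Maximin = -3, Minimax = 3, Saddle: False

Work:
Row minimums: [-3, -4] → maximin = -3
Column maximums: [3, 5, 3] → minimax = 3
No saddle point (maximin ≠ minimax). Mixed strategy needed.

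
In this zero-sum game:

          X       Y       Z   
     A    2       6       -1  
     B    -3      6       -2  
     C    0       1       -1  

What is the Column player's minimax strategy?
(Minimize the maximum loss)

Column should play Z, value = -1

Work:
Column player minimizes Row's maximum payoff:
Column X: max payoff to Row = 2
Column Y: max payoff to Row = 6
Column Z: max payoff to Row = -1
Minimum is -1, achieved by column Z.
Minimax strategy: Z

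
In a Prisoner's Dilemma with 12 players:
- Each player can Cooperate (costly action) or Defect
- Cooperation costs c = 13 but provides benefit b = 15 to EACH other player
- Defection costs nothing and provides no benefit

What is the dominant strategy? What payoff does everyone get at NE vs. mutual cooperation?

Dominant: Defect; NE payoff = 0; Coop payoff = 152

Work:
Defect dominates (saves cost c = 13, benefit to others is external)
NE: All defect → everyone gets 0
If all cooperate: each receives (11)×15 - 13 = 152
Social dilemma: 152 > 0 but NE gives 0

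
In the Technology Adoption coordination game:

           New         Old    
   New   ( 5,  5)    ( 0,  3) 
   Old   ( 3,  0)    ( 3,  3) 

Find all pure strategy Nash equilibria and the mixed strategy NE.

Pure NE: (New, New) and (Old, Old); Mixed NE: p = 0.6, q = 0.6

Work:
Check pure NE:
(New, New): (5, 5) - no unilateral deviation beneficial
(Old, Old): (3, 3) - no unilateral deviation beneficial
Mixed NE: P1 plays New with p = 0.6, P2 plays New with q = 0.6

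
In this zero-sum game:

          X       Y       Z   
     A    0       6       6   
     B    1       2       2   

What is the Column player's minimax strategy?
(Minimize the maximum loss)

Column should play X, value = 1

Work:
Column player minimizes Row's maximum payoff:
Column X: max payoff to Row = 1
Column Y: max payoff to Row = 6
Column Z: max payoff to Row = 6
Minimum is 1, achieved by column X.
Minimax strategy: X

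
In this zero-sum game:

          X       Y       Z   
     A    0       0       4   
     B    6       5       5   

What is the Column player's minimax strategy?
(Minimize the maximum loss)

Column should play Y or Z (all achieve the minimum), value = 5

Work:
Column player minimizes Row's maximum payoff:
Column X: max payoff to Row = 6
Column Y: max payoff to Row = 5
Column Z: max payoff to Row = 5
Minimum is 5, achieved by columns Y, Z (tied).
Each of Y or Z is a minimax strategy.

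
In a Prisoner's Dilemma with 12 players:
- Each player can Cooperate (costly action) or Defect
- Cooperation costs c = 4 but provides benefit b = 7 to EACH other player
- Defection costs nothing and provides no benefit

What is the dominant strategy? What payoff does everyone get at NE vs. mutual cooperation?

Dominant: Defect; NE payoff = 0; Coop payoff = 73

Work:
Defect dominates (saves cost c = 4, benefit to others is external)
NE: All defect → everyone gets 0
If all cooperate: each receives (11)×7 - 4 = 73
Social dilemma: 73 > 0 but NE gives 0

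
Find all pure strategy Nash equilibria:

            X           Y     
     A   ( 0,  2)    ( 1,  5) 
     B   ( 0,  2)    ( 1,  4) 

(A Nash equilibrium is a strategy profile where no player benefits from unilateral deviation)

Nash equilibrium: (A, Y), (B, Y)

Work:
Best responses:
  P1 vs X: payoffs [0, 0] → best response A/B (payoff 0)
  P1 vs Y: payoffs [1, 1] → best response A/B (payoff 1)
  P2 vs A: payoffs [2, 5] → best response Y (payoff 5)
  P2 vs B: payoffs [2, 4] → best response Y (payoff 4)
Mutual best responses: (A,Y), (B,Y) → Nash equilibria.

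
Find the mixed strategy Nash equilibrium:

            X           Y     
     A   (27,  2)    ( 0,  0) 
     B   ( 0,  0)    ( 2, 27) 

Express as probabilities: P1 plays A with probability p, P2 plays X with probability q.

p = 0.931, q = 0.069

Work:
Find probabilities that make opponent indifferent:
P2 chooses q to make P1 indifferent between A and B
P1 chooses p to make P2 indifferent between X and Y
Mixed NE: P1 plays (A: 0.931, B: 0.069), P2 plays (X: 0.069, Y: 0.931)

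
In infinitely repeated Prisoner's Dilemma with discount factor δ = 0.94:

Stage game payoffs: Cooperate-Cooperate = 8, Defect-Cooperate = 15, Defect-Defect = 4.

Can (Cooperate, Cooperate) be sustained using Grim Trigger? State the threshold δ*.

δ* = 0.6364; since δ = 0.94 ≥ 0.6364, cooperation can be sustained

Work:
For Grim Trigger:
Cooperate forever: 8/(1-δ)
Defect then punished: 15 + 4·δ/(1-δ)
Need: 8/(1-δ) ≥ 15 + 4·δ/(1-δ)
Solving: δ ≥ (T-R)/(T-P) = (15-8)/(15-4) = 0.6364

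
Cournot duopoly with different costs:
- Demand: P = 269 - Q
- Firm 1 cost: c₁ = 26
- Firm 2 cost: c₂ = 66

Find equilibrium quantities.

q₁* = 94.33, q₂* = 54.33

Work:
Reaction: q₁ = (269 - 26 - q₂)/2
Reaction: q₂ = (269 - 66 - q₁)/2
Solve simultaneously:
q₁* = (269 - 2×26 + 66)/3 = 94.33
q₂* = (269 - 2×66 + 26)/3 = 54.33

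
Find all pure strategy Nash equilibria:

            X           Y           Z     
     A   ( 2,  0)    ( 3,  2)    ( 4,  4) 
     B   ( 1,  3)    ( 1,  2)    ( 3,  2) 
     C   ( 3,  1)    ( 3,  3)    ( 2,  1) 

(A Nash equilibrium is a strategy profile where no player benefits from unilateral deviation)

Nash equilibrium: (A, Z), (C, Y)

Work:
Best responses:
  P1 vs X: payoffs [2, 1, 3] → best response C (payoff 3)
  P1 vs Y: payoffs [3, 1, 3] → best response A/C (payoff 3)
  P1 vs Z: payoffs [4, 3, 2] → best response A (payoff 4)
  P2 vs A: payoffs [0, 2, 4] → best response Z (payoff 4)
  P2 vs B: payoffs [3, 2, 2] → best response X (payoff 3)
  P2 vs C: payoffs [1, 3, 1] → best response Y (payoff 3)
Mutual best responses: (A,Z), (C,Y) → Nash equilibria.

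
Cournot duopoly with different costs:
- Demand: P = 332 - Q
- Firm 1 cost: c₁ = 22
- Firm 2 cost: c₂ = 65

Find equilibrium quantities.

q₁* = 117.67, q₂* = 74.67

Work:
Reaction: q₁ = (332 - 22 - q₂)/2
Reaction: q₂ = (332 - 65 - q₁)/2
Solve simultaneously:
q₁* = (332 - 2×22 + 65)/3 = 117.67
q₂* = (332 - 2×65 + 22)/3 = 74.67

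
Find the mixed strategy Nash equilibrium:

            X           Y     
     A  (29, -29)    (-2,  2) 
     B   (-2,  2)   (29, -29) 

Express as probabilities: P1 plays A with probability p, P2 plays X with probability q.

p = 0.5, q = 0.5

Work:
Find probabilities that make opponent indifferent:
P2 chooses q to make P1 indifferent between A and B
P1 chooses p to make P2 indifferent between X and Y
Mixed NE: P1 plays (A: 0.5, B: 0.5), P2 plays (X: 0.5, Y: 0.5)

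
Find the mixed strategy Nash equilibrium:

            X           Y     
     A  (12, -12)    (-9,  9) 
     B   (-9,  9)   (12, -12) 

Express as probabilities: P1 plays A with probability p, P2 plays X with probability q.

p = 0.5, q = 0.5

Work:
Find probabilities that make opponent indifferent:
P2 chooses q to make P1 indifferent between A and B
P1 chooses p to make P2 indifferent between X and Y
Mixed NE: P1 plays (A: 0.5, B: 0.5), P2 plays (X: 0.5, Y: 0.5)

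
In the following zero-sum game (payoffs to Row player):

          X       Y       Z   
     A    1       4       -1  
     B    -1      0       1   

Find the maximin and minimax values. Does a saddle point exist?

Maximin = -1, Minimax = 1, Saddle: False

Work:
Row minimums: [-1, -1] → maximin = -1
Column maximums: [1, 4, 1] → minimax = 1
No saddle point (maximin ≠ minimax). Mixed strategy needed.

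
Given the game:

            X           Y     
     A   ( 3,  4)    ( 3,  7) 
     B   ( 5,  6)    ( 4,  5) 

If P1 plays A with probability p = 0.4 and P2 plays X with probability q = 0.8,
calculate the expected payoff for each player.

E[P1] = 4.08, E[P2] = 5.32

Work:
E[P1] = p·q·π₁(A,X) + p·(1-q)·π₁(A,Y) + (1-p)·q·π₁(B,X) + (1-p)·(1-q)·π₁(B,Y)
= 0.4·0.8·3 + 0.4·0.2·3 + 0.6·0.8·5 + 0.6·0.2·4
= 4.08

E[P2] = 5.32 (similar calculation)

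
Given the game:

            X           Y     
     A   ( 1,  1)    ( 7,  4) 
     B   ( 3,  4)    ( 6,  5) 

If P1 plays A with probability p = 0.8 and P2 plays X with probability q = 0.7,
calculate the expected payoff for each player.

E[P1] = 3.02, E[P2] = 2.38

Work:
E[P1] = p·q·π₁(A,X) + p·(1-q)·π₁(A,Y) + (1-p)·q·π₁(B,X) + (1-p)·(1-q)·π₁(B,Y)
= 0.8·0.7·1 + 0.8·0.3·7 + 0.2·0.7·3 + 0.2·0.3·6
= 3.02

E[P2] = 2.38 (similar calculation)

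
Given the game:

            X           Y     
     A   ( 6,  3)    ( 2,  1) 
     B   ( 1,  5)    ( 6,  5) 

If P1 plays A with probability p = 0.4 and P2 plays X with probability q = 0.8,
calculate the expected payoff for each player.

E[P1] = 3.28, E[P2] = 4.04

Work:
E[P1] = p·q·π₁(A,X) + p·(1-q)·π₁(A,Y) + (1-p)·q·π₁(B,X) + (1-p)·(1-q)·π₁(B,Y)
= 0.4·0.8·6 + 0.4·0.2·2 + 0.6·0.8·1 + 0.6·0.2·6
= 3.28

E[P2] = 4.04 (similar calculation)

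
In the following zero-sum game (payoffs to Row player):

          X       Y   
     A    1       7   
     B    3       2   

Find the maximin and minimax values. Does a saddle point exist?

Maximin = 2, Minimax = 3, Saddle: False

Work:
Row minimums: [1, 2] → maximin = 2
Column maximums: [3, 7] → minimax = 3
No saddle point (maximin ≠ minimax). Mixed strategy needed.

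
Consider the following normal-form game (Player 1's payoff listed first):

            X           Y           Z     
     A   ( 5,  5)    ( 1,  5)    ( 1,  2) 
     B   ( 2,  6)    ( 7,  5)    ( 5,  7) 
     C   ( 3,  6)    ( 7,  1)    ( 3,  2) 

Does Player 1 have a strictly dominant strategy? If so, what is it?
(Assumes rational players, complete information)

No strictly dominant strategy exists for Player 1

Work:
A strategy strictly dominates another if it gives a strictly higher payoff against every opponent action. Compare each pair of P1's strategies column-by-column:
  A vs B: [5 vs 2, 1 vs 7, 1 vs 5] → A does not strictly dominate B (column Y: 1 ≤ 7)
  A vs C: [5 vs 3, 1 vs 7, 1 vs 3] → A does not strictly dominate C (column Y: 1 ≤ 7)
  B vs A: [2 vs 5, 7 vs 1, 5 vs 1] → B does not strictly dominate A (column X: 2 ≤ 5)
  B vs C: [2 vs 3, 7 vs 7, 5 vs 3] → B does not strictly dominate C (column X: 2 ≤ 3)
  C vs A: [3 vs 5, 7 vs 1, 3 vs 1] → C does not strictly dominate A (column X: 3 ≤ 5)
  C vs B: [3 vs 2, 7 vs 7, 3 vs 5] → C does not strictly dominate B (column Y: 7 ≤ 7)
No single strategy strictly dominates all others → no strictly dominant strategy.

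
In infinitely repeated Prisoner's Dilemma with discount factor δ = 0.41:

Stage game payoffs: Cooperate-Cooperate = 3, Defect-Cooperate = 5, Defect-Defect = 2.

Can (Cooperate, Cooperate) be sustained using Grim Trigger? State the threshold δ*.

δ* = 0.6667; since δ = 0.41 < 0.6667, cooperation cannot be sustained

Work:
For Grim Trigger:
Cooperate forever: 3/(1-δ)
Defect then punished: 5 + 2·δ/(1-δ)
Need: 3/(1-δ) ≥ 5 + 2·δ/(1-δ)
Solving: δ ≥ (T-R)/(T-P) = (5-3)/(5-2) = 0.6667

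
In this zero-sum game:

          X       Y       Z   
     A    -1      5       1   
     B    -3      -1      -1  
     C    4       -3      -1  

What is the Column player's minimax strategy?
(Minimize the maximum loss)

Column should play Z, value = 1

Work:
Column player minimizes Row's maximum payoff:
Column X: max payoff to Row = 4
Column Y: max payoff to Row = 5
Column Z: max payoff to Row = 1
Minimum is 1, achieved by column Z.
Minimax strategy: Z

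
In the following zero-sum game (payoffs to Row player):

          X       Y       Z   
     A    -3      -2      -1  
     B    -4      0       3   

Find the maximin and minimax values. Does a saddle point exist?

Maximin = -3, Minimax = -3, Saddle: True

Work:
Row minimums: [-3, -4] → maximin = -3
Column maximums: [-3, 0, 3] → minimax = -3
Saddle point exists! Game value = -3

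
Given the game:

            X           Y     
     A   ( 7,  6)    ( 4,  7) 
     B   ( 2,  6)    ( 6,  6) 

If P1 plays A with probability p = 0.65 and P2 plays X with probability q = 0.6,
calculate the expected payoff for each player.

E[P1] = 5.03, E[P2] = 6.26

Work:
E[P1] = p·q·π₁(A,X) + p·(1-q)·π₁(A,Y) + (1-p)·q·π₁(B,X) + (1-p)·(1-q)·π₁(B,Y)
= 0.65·0.6·7 + 0.65·0.4·4 + 0.35·0.6·2 + 0.35·0.4·6
= 5.03

E[P2] = 6.26 (similar calculation)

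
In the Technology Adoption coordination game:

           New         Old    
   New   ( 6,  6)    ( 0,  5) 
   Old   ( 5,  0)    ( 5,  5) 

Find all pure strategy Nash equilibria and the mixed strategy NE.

Pure NE: (New, New) and (Old, Old); Mixed NE: p = 0.8333, q = 0.8333

Work:
Check pure NE:
(New, New): (6, 6) - no unilateral deviation beneficial
(Old, Old): (5, 5) - no unilateral deviation beneficial
Mixed NE: P1 plays New with p = 0.8333, P2 plays New with q = 0.8333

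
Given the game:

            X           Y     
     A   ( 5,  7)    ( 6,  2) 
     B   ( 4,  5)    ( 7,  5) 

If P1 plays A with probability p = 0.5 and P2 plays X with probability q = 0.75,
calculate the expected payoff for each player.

E[P1] = 5.0, E[P2] = 5.375

Work:
E[P1] = p·q·π₁(A,X) + p·(1-q)·π₁(A,Y) + (1-p)·q·π₁(B,X) + (1-p)·(1-q)·π₁(B,Y)
= 0.5·0.75·5 + 0.5·0.25·6 + 0.5·0.75·4 + 0.5·0.25·7
= 5.0

E[P2] = 5.375 (similar calculation)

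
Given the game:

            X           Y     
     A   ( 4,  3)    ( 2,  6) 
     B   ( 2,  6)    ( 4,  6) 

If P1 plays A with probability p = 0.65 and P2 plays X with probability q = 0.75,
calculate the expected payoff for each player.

E[P1] = 3.15, E[P2] = 4.5375

Work:
E[P1] = p·q·π₁(A,X) + p·(1-q)·π₁(A,Y) + (1-p)·q·π₁(B,X) + (1-p)·(1-q)·π₁(B,Y)
= 0.65·0.75·4 + 0.65·0.25·2 + 0.35·0.75·2 + 0.35·0.25·4
= 3.15

E[P2] = 4.5375 (similar calculation)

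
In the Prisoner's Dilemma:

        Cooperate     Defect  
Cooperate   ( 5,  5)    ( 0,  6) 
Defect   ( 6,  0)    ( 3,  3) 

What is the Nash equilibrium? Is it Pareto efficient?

(Defect, Defect) is NE; not Pareto efficient

Work:
Defect dominates Cooperate for both players:
If P2 cooperates: Defect (6) > Cooperate (5)
If P2 defects: Defect (3) > Cooperate (0)
NE: (Defect, Defect) with payoff (3, 3)
But (Cooperate, Cooperate) = (5, 5) Pareto dominates (3, 3)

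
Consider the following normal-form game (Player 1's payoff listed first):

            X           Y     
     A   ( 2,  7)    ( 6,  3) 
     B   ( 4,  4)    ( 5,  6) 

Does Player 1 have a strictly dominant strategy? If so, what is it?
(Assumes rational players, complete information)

No strictly dominant strategy exists for Player 1

Work:
A strategy strictly dominates another if it gives a strictly higher payoff against every opponent action. Compare each pair of P1's strategies column-by-column:
  A vs B: [2 vs 4, 6 vs 5] → A does not strictly dominate B (column X: 2 ≤ 4)
  B vs A: [4 vs 2, 5 vs 6] → B does not strictly dominate A (column Y: 5 ≤ 6)
No single strategy strictly dominates all others → no strictly dominant strategy.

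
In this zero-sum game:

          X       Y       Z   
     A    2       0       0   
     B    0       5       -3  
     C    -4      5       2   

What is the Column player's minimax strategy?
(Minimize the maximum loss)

Column should play X or Z (all achieve the minimum), value = 2

Work:
Column player minimizes Row's maximum payoff:
Column X: max payoff to Row = 2
Column Y: max payoff to Row = 5
Column Z: max payoff to Row = 2
Minimum is 2, achieved by columns X, Z (tied).
Each of X or Z is a minimax strategy.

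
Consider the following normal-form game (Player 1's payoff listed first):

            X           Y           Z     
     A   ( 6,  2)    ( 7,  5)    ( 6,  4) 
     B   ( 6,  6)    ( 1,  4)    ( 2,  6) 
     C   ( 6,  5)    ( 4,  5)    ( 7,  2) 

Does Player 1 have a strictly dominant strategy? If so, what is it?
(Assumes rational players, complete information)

No strictly dominant strategy exists for Player 1

Work:
A strategy strictly dominates another if it gives a strictly higher payoff against every opponent action. Compare each pair of P1's strategies column-by-column:
  A vs B: [6 vs 6, 7 vs 1, 6 vs 2] → A does not strictly dominate B (column X: 6 ≤ 6)
  A vs C: [6 vs 6, 7 vs 4, 6 vs 7] → A does not strictly dominate C (column X: 6 ≤ 6)
  B vs A: [6 vs 6, 1 vs 7, 2 vs 6] → B does not strictly dominate A (column X: 6 ≤ 6)
  B vs C: [6 vs 6, 1 vs 4, 2 vs 7] → B does not strictly dominate C (column X: 6 ≤ 6)
  C vs A: [6 vs 6, 4 vs 7, 7 vs 6] → C does not strictly dominate A (column X: 6 ≤ 6)
  C vs B: [6 vs 6, 4 vs 1, 7 vs 2] → C does not strictly dominate B (column X: 6 ≤ 6)
No single strategy strictly dominates all others → no strictly dominant strategy.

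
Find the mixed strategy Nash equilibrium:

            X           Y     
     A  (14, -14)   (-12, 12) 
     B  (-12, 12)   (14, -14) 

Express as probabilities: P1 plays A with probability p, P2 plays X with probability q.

p = 0.5, q = 0.5

Work:
Find probabilities that make opponent indifferent:
P2 chooses q to make P1 indifferent between A and B
P1 chooses p to make P2 indifferent between X and Y
Mixed NE: P1 plays (A: 0.5, B: 0.5), P2 plays (X: 0.5, Y: 0.5)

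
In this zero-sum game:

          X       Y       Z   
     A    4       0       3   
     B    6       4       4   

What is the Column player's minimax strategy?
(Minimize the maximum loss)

Column should play Y or Z (all achieve the minimum), value = 4

Work:
Column player minimizes Row's maximum payoff:
Column X: max payoff to Row = 6
Column Y: max payoff to Row = 4
Column Z: max payoff to Row = 4
Minimum is 4, achieved by columns Y, Z (tied).
Each of Y or Z is a minimax strategy.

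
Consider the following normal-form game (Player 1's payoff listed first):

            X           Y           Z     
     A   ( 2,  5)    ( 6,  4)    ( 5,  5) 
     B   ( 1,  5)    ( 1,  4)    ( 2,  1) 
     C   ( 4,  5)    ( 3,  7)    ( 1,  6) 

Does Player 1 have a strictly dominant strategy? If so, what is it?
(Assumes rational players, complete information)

No strictly dominant strategy exists for Player 1

Work:
A strategy strictly dominates another if it gives a strictly higher payoff against every opponent action. Compare each pair of P1's strategies column-by-column:
  A vs B: [2 vs 1, 6 vs 1, 5 vs 2] → A strictly dominates B
  A vs C: [2 vs 4, 6 vs 3, 5 vs 1] → A does not strictly dominate C (column X: 2 ≤ 4)
  B vs A: [1 vs 2, 1 vs 6, 2 vs 5] → B does not strictly dominate A (column X: 1 ≤ 2)
  B vs C: [1 vs 4, 1 vs 3, 2 vs 1] → B does not strictly dominate C (column X: 1 ≤ 4)
  C vs A: [4 vs 2, 3 vs 6, 1 vs 5] → C does not strictly dominate A (column Y: 3 ≤ 6)
  C vs B: [4 vs 1, 3 vs 1, 1 vs 2] → C does not strictly dominate B (column Z: 1 ≤ 2)
No single strategy strictly dominates all others → no strictly dominant strategy.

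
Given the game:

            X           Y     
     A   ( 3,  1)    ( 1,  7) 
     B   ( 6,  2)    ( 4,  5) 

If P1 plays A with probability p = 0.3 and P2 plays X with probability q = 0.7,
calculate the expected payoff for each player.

E[P1] = 4.5, E[P2] = 2.87

Work:
E[P1] = p·q·π₁(A,X) + p·(1-q)·π₁(A,Y) + (1-p)·q·π₁(B,X) + (1-p)·(1-q)·π₁(B,Y)
= 0.3·0.7·3 + 0.3·0.3·1 + 0.7·0.7·6 + 0.7·0.3·4
= 4.5

E[P2] = 2.87 (similar calculation)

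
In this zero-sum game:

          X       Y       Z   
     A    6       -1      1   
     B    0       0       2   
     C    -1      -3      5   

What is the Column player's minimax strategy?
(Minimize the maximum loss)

Column should play Y, value = 0

Work:
Column player minimizes Row's maximum payoff:
Column X: max payoff to Row = 6
Column Y: max payoff to Row = 0
Column Z: max payoff to Row = 5
Minimum is 0, achieved by column Y.
Minimax strategy: Y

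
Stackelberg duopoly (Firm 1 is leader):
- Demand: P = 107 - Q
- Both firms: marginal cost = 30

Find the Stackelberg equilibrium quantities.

q₁* (leader) = 38.5, q₂* (follower) = 19.25

Work:
Follower's reaction: q₂ = (a - c - q₁)/2
Leader substitutes: π₁ = q₁·(a - q₁ - (a-c-q₁)/2 - c)
FOC: q₁* = (107 - 30)/2 = 38.50
Then: q₂* = (107 - 30 - 38.5)/2 = 19.25
Leader has first-mover advantage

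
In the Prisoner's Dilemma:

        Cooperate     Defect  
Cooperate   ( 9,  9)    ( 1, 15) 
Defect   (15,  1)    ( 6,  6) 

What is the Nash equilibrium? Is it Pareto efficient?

(Defect, Defect) is NE; not Pareto efficient

Work:
Defect dominates Cooperate for both players:
If P2 cooperates: Defect (15) > Cooperate (9)
If P2 defects: Defect (6) > Cooperate (1)
NE: (Defect, Defect) with payoff (6, 6)
But (Cooperate, Cooperate) = (9, 9) Pareto dominates (6, 6)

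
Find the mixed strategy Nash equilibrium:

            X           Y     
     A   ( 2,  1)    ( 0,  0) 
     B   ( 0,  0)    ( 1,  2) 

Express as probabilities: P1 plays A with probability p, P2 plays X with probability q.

p = 0.6667, q = 0.3333

Work:
Find probabilities that make opponent indifferent:
P2 chooses q to make P1 indifferent between A and B
P1 chooses p to make P2 indifferent between X and Y
Mixed NE: P1 plays (A: 0.6667, B: 0.3333), P2 plays (X: 0.3333, Y: 0.6667)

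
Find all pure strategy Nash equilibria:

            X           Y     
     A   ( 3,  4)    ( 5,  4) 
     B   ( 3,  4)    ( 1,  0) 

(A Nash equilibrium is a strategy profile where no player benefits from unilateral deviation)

Nash equilibrium: (A, X), (A, Y), (B, X)

Work:
Best responses:
  P1 vs X: payoffs [3, 3] → best response A/B (payoff 3)
  P1 vs Y: payoffs [5, 1] → best response A (payoff 5)
  P2 vs A: payoffs [4, 4] → best response X/Y (payoff 4)
  P2 vs B: payoffs [4, 0] → best response X (payoff 4)
Mutual best responses: (A,X), (A,Y), (B,X) → Nash equilibria.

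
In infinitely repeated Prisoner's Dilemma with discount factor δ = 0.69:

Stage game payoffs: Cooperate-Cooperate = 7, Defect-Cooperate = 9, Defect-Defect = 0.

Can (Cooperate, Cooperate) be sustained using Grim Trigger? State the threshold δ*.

δ* = 0.2222; since δ = 0.69 ≥ 0.2222, cooperation can be sustained

Work:
For Grim Trigger:
Cooperate forever: 7/(1-δ)
Defect then punished: 9 + 0·δ/(1-δ)
Need: 7/(1-δ) ≥ 9 + 0·δ/(1-δ)
Solving: δ ≥ (T-R)/(T-P) = (9-7)/(9-0) = 0.2222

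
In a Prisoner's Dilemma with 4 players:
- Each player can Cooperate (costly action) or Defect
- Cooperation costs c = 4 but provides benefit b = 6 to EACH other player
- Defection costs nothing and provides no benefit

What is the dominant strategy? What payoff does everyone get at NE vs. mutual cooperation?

Dominant: Defect; NE payoff = 0; Coop payoff = 14

Work:
Defect dominates (saves cost c = 4, benefit to others is external)
NE: All defect → everyone gets 0
If all cooperate: each receives (3)×6 - 4 = 14
Social dilemma: 14 > 0 but NE gives 0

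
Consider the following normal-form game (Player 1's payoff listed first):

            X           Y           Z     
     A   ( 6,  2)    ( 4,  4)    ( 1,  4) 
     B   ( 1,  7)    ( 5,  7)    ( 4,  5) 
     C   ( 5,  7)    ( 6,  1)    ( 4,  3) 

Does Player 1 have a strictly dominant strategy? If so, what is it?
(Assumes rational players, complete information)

No strictly dominant strategy exists for Player 1

Work:
A strategy strictly dominates another if it gives a strictly higher payoff against every opponent action. Compare each pair of P1's strategies column-by-column:
  A vs B: [6 vs 1, 4 vs 5, 1 vs 4] → A does not strictly dominate B (column Y: 4 ≤ 5)
  A vs C: [6 vs 5, 4 vs 6, 1 vs 4] → A does not strictly dominate C (column Y: 4 ≤ 6)
  B vs A: [1 vs 6, 5 vs 4, 4 vs 1] → B does not strictly dominate A (column X: 1 ≤ 6)
  B vs C: [1 vs 5, 5 vs 6, 4 vs 4] → B does not strictly dominate C (column X: 1 ≤ 5)
  C vs A: [5 vs 6, 6 vs 4, 4 vs 1] → C does not strictly dominate A (column X: 5 ≤ 6)
  C vs B: [5 vs 1, 6 vs 5, 4 vs 4] → C does not strictly dominate B (column Z: 4 ≤ 4)
No single strategy strictly dominates all others → no strictly dominant strategy.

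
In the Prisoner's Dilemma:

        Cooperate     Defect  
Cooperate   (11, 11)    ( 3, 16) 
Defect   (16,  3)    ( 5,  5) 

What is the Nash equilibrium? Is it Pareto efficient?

(Defect, Defect) is NE; not Pareto efficient

Work:
Defect dominates Cooperate for both players:
If P2 cooperates: Defect (16) > Cooperate (11)
If P2 defects: Defect (5) > Cooperate (3)
NE: (Defect, Defect) with payoff (5, 5)
But (Cooperate, Cooperate) = (11, 11) Pareto dominates (5, 5)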